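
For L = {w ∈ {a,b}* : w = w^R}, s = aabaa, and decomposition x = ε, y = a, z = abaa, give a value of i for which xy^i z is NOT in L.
i = 0

xy⁰z = ε · ε · abaa = abaa; abaa reversed is aaba ≠ abaa, so it is not a palindrome and is not in L.
(Other choices also work, e.g. i = 2, 3; only i = 1 is guaranteed to stay in L since xy¹z = s.)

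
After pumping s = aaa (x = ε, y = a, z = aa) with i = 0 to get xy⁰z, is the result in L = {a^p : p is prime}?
Yes

xy⁰z = ε · ε · aa = aa.
aa has length 2, which is prime, so it is in L.
(A single pumped string landing in L is not a contradiction by itself; a non-regularity proof needs some i for which xy^i z ∉ L, for every admissible decomposition.)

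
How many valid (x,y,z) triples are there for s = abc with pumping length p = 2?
3

For s = 'abc' with pumping length p = 2:

Constraints: |xy| ≤ 2, |y| > 0

Valid decompositions (|xy| ≤ p, |y| ≥ 1):
  • x='', y='a', z='bc'
  • x='a', y='b', z='c'
  • x='', y='ab', z='c'

Total count: 3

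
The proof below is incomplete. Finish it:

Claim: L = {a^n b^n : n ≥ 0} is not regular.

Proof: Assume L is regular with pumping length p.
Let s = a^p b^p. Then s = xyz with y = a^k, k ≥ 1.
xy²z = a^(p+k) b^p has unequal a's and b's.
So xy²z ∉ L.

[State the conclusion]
This contradicts the pumping lemma for regular languages,
which guarantees xy^i z ∈ L for all i ≥ 0.

Since our assumption that L is regular leads to a contradiction,
we conclude that L = {a^n b^n : n ≥ 0} is NOT regular. ∎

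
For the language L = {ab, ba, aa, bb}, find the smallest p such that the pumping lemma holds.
p = 3

For a finite language L, the pumping lemma holds vacuously if p > max|s| for s ∈ L.

The longest string in L = {ab, ba, aa, bb} has length 2.
If p = 3, then no string s ∈ L has |s| ≥ p, so the condition is vacuously true.

The minimum pumping length is p = 3.

Why no smaller p works: for any p ≤ 2, the longest string s ∈ L has |s| = 2 ≥ p, so it would
have to be pumpable; but pumping up (i = 2, 3, ...) produces ever longer strings, which cannot all lie in the
finite language L. So the pumping property fails for every p ≤ 2.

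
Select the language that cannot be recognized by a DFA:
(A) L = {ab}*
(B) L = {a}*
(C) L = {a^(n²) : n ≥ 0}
(C) {a^(n²) : n ≥ 0}

(C) L = {a^(n²) : n ≥ 0} is NOT regular.

The pumping lemma can be used to prove this:
After pumping, length is no longer a perfect square

The other languages are regular because they can be recognized by finite automata.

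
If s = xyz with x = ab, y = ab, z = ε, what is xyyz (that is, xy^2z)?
ababab

Given x = 'ab', y = 'ab', z = '' and i = 2:

xy^2z = x + y·y·...·y (2 times) + z
       = 'ab' + 'ab'^2 + ''
       = 'ab' + 'abab' + ''
       = 'ababab'

The pumped string is 'ababab' with length 6.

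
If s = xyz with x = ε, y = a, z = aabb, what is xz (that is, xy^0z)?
aabb

Given x = '', y = 'a', z = 'aabb' and i = 0:

xy^0z = x + y·y·...·y (0 times) + z
       = '' + 'a'^0 + 'aabb'
       = '' + '' + 'aabb'
       = 'aabb'

The pumped string is 'aabb' with length 4.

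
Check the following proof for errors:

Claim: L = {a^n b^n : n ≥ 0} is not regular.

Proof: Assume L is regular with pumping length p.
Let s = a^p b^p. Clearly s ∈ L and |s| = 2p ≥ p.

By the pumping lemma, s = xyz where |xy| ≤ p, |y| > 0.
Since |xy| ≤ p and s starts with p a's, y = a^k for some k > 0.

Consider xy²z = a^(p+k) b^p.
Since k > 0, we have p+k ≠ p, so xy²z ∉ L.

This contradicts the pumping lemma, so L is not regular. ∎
The proof is correct.

This proof is valid because:
1. The string s = a^p b^p is correctly in L
2. The decomposition analysis is correct: y must consist only of a's
3. The contradiction is valid: pumping increases a's but not b's
4. The conclusion follows logically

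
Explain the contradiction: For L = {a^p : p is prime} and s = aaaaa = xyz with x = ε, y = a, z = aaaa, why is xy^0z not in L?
xy⁰z = aaaa ∉ L

Pumping with i = 0 replaces y = a by y⁰ = ε:
- Original: s = xyz = aaaaa; aaaaa has length 5, which is prime, so it is in L
- Pumped: xy⁰z = ε · ε · aaaa = aaaa
- aaaa has length 4 = 2 × 2, which is not prime, so it is not in L

The pumping lemma would require xy⁰z ∈ L, so this decomposition yields a contradiction.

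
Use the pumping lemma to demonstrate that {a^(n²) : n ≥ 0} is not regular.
Assume for contradiction that L is regular, and let p ≥ 1 be the pumping length given by the pumping lemma.
Choose s = a^(p²). Then s ∈ L and |s| = p² ≥ p.
By the pumping lemma, s = xyz for some x, y, z with |xy| ≤ p, |y| ≥ 1, and xy^i z ∈ L for every i ≥ 0.
Here y = a^k for some k with 1 ≤ k ≤ |xy| ≤ p.

Take i = 2: |xy²z| = p² + k.
Now p² < p² + k ≤ p² + p < p² + 2p + 1 = (p + 1)².
So |xy²z| lies strictly between the consecutive squares p² and (p + 1)², hence is not a perfect square, and xy²z ∉ L.

This contradicts the pumping lemma, which requires xy^i z ∈ L for all i ≥ 0.
Hence L = {a^(n²) : n ≥ 0} is not regular. ∎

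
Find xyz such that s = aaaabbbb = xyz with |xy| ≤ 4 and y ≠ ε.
x = 'a', y = 'aa', z = 'abbbb'

For s = aaaabbbb and p = 4, one valid decomposition is:
- x = 'a' (length 1)
- y = 'aa' (length 2)
- z = 'abbbb' (length 5)

Verification:
- xyz = 'a' + 'aa' + 'abbbb' = aaaabbbb ✓
- |xy| = 3 ≤ 4 ✓
- |y| = 2 > 0 ✓

All pumping lemma constraints are satisfied.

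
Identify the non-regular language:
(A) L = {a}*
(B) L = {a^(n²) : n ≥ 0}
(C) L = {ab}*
(B) {a^(n²) : n ≥ 0}

(B) L = {a^(n²) : n ≥ 0} is NOT regular.

The pumping lemma can be used to prove this:
After pumping, length is no longer a perfect square

The other languages are regular because they can be recognized by finite automata.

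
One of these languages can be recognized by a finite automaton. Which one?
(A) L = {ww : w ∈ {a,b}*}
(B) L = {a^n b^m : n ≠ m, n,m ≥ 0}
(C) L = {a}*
(C) {a}*

(C) L = {a}* is regular.

This can be recognized by a finite automaton (DFA/NFA).
Regular expressions like {a}* define regular languages.

The other choices are not regular:
- {ww : w ∈ {a,b}*}: After pumping, the two halves no longer match
- {a^n b^m : n ≠ m, n,m ≥ 0}: After pumping a's, we can make n = m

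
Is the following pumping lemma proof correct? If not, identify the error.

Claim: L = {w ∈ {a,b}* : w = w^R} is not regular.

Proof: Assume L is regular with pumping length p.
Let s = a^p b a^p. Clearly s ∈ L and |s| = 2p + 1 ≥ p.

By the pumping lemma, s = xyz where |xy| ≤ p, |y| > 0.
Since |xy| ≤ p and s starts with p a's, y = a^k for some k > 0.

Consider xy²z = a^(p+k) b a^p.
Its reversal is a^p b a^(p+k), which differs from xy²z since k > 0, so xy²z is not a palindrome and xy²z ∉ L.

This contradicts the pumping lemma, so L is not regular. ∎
The proof is correct.

This proof is valid because:
1. s = a^p b a^p is in L and is chosen in terms of p, so |s| ≥ p holds for every p
2. The decomposition analysis is correct: |xy| ≤ p forces y to lie inside the leading a's
3. The contradiction is valid: a^(p+k) b a^p has more a's before the b than after it, so it is not a palindrome
4. The conclusion follows logically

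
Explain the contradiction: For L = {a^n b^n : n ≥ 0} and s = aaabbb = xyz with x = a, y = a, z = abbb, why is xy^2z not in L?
xy²z = aaaabbb ∉ L

Pumping with i = 2 replaces y = a by y² = aa:
- Original: s = xyz = aaabbb; aaabbb = a^3 b^3 has equal counts (3 = 3), so it is in L
- Pumped: xy²z = a · aa · abbb = aaaabbb
- aaaabbb has 4 a's and 3 b's; 4 ≠ 3, so it is not in L

The pumping lemma would require xy²z ∈ L, so this decomposition yields a contradiction.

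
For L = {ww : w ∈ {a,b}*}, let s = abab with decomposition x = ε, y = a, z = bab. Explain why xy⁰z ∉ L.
xy⁰z = bab ∉ L

Pumping with i = 0 replaces y = a by y⁰ = ε:
- Original: s = xyz = abab; abab splits into halves ab · ab, which are equal, so it is in L (w = ab)
- Pumped: xy⁰z = ε · ε · bab = bab
- bab has odd length 3, so it cannot be written as ww and is not in L

The pumping lemma would require xy⁰z ∈ L, so this decomposition yields a contradiction.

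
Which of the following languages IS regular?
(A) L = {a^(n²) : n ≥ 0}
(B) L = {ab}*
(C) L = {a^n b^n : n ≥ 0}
(B) {ab}*

(B) L = {ab}* is regular.

This can be recognized by a finite automaton (DFA/NFA).
Regular expressions like {ab}* define regular languages.

The other choices are not regular:
- {a^n b^n : n ≥ 0}: After pumping, the number of a's and b's become unequal
- {a^(n²) : n ≥ 0}: After pumping, length is no longer a perfect square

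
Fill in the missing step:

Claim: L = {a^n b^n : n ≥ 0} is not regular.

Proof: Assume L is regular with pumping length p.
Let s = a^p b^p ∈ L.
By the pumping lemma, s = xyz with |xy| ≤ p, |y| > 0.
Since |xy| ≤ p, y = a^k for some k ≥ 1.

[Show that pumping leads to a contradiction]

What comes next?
Consider xy²z = a^(p+k) b^p.

Since k ≥ 1, we have p + k > p.
So xy²z has more a's than b's: (p+k) a's vs p b's.
This means xy²z ∉ L because a^n b^n requires equal counts.

This contradicts the pumping lemma which states xy²z ∈ L.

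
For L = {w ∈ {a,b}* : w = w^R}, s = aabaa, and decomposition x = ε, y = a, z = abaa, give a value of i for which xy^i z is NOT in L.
i = 2

xy²z = ε · aa · abaa = aaabaa; aaabaa reversed is aabaaa ≠ aaabaa, so it is not a palindrome and is not in L.
(Other choices also work, e.g. i = 0, 3; only i = 1 is guaranteed to stay in L since xy¹z = s.)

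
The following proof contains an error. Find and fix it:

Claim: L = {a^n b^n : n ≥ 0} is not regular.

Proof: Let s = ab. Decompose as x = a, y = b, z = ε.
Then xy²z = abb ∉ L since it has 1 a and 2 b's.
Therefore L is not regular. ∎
Error: The string s = ab might be shorter than the pumping length p.

Correction: Choose s = a^p b^p to ensure |s| ≥ p. Also, the decomposition is wrong: with |xy| ≤ p, y cannot include b's when s starts with p a's.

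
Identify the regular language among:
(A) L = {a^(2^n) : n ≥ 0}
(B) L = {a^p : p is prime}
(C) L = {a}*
(C) {a}*

(C) L = {a}* is regular.

This can be recognized by a finite automaton (DFA/NFA).
Regular expressions like {a}* define regular languages.

The other choices are not regular:
- {a^(2^n) : n ≥ 0}: After pumping, length is no longer a power of 2
- {a^p : p is prime}: After pumping, the length becomes composite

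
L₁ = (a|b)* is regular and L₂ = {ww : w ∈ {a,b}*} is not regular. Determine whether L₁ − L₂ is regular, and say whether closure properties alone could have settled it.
No — L₁ − L₂ is not regular.

L₁ − L₂ is the complement of {ww} within {a,b}*. If it were regular, its complement {ww} would be regular as well (regular languages are closed under complement) — contradiction. So L₁ − L₂ is not regular.

Note that the bare facts "L₁ regular, L₂ non-regular" do not settle the question by themselves: the closure of regular languages under ∪, ∩, complement and difference applies only when BOTH operands are regular. With a non-regular operand the result can come out regular or non-regular depending on the specific languages, so one has to work out L₁ − L₂ for this particular pair, as above.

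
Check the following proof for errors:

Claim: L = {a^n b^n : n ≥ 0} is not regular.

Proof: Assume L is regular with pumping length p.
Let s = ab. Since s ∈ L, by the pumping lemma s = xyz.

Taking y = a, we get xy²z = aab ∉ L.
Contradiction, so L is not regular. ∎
The proof is INCORRECT.

Error: The string s = ab may be shorter than p.
The pumping lemma only applies to strings with |s| ≥ p, and p is not under our control.
We must choose s in terms of p, e.g. s = a^p b^p, to ensure |s| ≥ p.
(The proof also fixes one particular y; a valid argument must handle every decomposition with |xy| ≤ p and |y| ≥ 1 — for s = a^p b^p this forces y = a^k, and then xy²z = a^(p+k) b^p ∉ L.)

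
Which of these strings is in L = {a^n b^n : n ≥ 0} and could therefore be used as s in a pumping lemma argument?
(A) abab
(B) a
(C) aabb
(C) aabb

The pumping lemma is applied to a string s that lies in L, so first check membership of each option:
- (A) abab has an a after a b, so it is not of the form a^n b^n and is not in L ✗
- (B) a has 1 a's and 0 b's; 1 ≠ 0, so it is not in L ✗
- (C) aabb = a^2 b^2 has equal counts (2 = 2), so it is in L ✓

Only (C) aabb is in L, so it is the only candidate that could play the role of s.
(In a complete proof one picks s in terms of the pumping length p so that |s| ≥ p is guaranteed; a fixed string like aabb illustrates the shape of such an s.)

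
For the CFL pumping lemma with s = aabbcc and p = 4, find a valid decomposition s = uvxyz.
u='a', v='a', x='bb', y='c', z='c'

For s = aabbcc with pumping length p = 4:

One valid decomposition:
- u = 'a'
- v = 'a'
- x = 'bb'
- y = 'c'
- z = 'c'

Verification:
- uvxyz = 'a' + 'a' + 'bb' + 'c' + 'c' = aabbcc ✓
- |vxy| = |'abbc'| = 4 ≤ 4 ✓
- |vy| = |'ac'| = 2 > 0 ✓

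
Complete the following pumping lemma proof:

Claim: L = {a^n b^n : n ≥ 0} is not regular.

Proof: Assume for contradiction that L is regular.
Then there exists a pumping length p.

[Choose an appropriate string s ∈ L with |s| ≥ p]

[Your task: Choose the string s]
s = a^p b^p

This string is in L (has equal a's and b's) and has length 2p ≥ p.
Any decomposition xyz with |xy| ≤ p means y consists only of a's,
so pumping will unbalance the counts.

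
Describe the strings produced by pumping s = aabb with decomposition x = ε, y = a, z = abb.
{xy^i z : i ≥ 0} = {a^(i+1) b^2 : i ≥ 0} = {abb, aabb, aaabb, ...}

With x = ε, y = a, z = abb: Starting with aabb and pumping the first 'a' (z = abb keeps the second 'a'), we get strings with i+1 a's followed by 2 b's for i = 0, 1, 2, ...; note bb is not produced because z always contributes one a.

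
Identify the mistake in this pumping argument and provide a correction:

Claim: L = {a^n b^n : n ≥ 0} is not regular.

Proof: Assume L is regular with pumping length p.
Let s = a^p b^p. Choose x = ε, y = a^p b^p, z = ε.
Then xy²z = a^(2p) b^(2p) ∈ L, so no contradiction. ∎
Error: The decomposition violates |xy| ≤ p. With y = a^p b^p, |xy| = |y| = 2p > p. (The proof also miscomputes xy²z, which would be a^p b^p a^p b^p rather than a^(2p) b^(2p), and it wrongly treats one harmless decomposition as settling the matter — the prover does not get to choose the decomposition.)

Correction: The pumping lemma requires |xy| ≤ p, and the argument must handle every decomposition satisfying |xy| ≤ p, |y| ≥ 1. Since s starts with p a's, any such y consists only of a's, say y = a^k with k ≥ 1. Then xy²z = a^(p+k) b^p has unequal numbers of a's and b's, so xy²z ∉ L — the required contradiction.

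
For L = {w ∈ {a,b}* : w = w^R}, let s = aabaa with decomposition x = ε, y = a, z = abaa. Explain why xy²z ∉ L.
xy²z = aaabaa ∉ L

Pumping with i = 2 replaces y = a by y² = aa:
- Original: s = xyz = aabaa; aabaa reversed is aabaa, the same string, so it is a palindrome and is in L
- Pumped: xy²z = ε · aa · abaa = aaabaa
- aaabaa reversed is aabaaa ≠ aaabaa, so it is not a palindrome and is not in L

The pumping lemma would require xy²z ∈ L, so this decomposition yields a contradiction.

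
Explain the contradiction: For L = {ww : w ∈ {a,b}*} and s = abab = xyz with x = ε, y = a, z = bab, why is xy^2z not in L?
xy²z = aabab ∉ L

Pumping with i = 2 replaces y = a by y² = aa:
- Original: s = xyz = abab; abab splits into halves ab · ab, which are equal, so it is in L (w = ab)
- Pumped: xy²z = ε · aa · bab = aabab
- aabab has odd length 5, so it cannot be written as ww and is not in L

The pumping lemma would require xy²z ∈ L, so this decomposition yields a contradiction.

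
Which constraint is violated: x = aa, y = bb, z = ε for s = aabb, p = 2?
Violated: |xy| ≤ p

The decomposition x = aa, y = bb, z = ε for s = aabb with p = 2
violates the constraint: |xy| ≤ p

|xy| = |aabb| = 4 > 2 = p. The decomposition puts too many characters in xy.

Pumping lemma constraints:
1. xyz = s (decomposition is valid)
2. |xy| ≤ p
3. |y| > 0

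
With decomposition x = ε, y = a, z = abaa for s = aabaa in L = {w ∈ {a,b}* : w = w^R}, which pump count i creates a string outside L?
i = 0

xy⁰z = ε · ε · abaa = abaa; abaa reversed is aaba ≠ abaa, so it is not a palindrome and is not in L.
(Other choices also work, e.g. i = 2, 3; only i = 1 is guaranteed to stay in L since xy¹z = s.)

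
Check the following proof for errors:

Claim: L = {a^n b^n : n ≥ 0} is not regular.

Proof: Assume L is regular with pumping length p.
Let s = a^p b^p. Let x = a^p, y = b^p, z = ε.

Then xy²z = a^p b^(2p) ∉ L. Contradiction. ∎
The proof is INCORRECT.

Error: The decomposition violates |xy| ≤ p.
With x = a^p and y = b^p, we have |xy| = 2p > p.
The pumping lemma requires |xy| ≤ p, so y must be within the first p characters.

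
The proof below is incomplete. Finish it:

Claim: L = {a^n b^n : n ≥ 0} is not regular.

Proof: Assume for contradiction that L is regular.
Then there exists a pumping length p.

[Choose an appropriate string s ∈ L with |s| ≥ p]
s = a^p b^p

This string is in L (has equal a's and b's) and has length 2p ≥ p.
Any decomposition xyz with |xy| ≤ p means y consists only of a's,
so pumping will unbalance the counts.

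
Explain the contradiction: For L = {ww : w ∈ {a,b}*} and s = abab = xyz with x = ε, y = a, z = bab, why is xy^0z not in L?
xy⁰z = bab ∉ L

Pumping with i = 0 replaces y = a by y⁰ = ε:
- Original: s = xyz = abab; abab splits into halves ab · ab, which are equal, so it is in L (w = ab)
- Pumped: xy⁰z = ε · ε · bab = bab
- bab has odd length 3, so it cannot be written as ww and is not in L

The pumping lemma would require xy⁰z ∈ L, so this decomposition yields a contradiction.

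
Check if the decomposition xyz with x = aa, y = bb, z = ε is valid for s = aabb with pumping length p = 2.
Violated: |xy| ≤ p

The decomposition x = aa, y = bb, z = ε for s = aabb with p = 2
violates the constraint: |xy| ≤ p

|xy| = |aabb| = 4 > 2 = p. The decomposition puts too many characters in xy.

Pumping lemma constraints:
1. xyz = s (decomposition is valid)
2. |xy| ≤ p
3. |y| > 0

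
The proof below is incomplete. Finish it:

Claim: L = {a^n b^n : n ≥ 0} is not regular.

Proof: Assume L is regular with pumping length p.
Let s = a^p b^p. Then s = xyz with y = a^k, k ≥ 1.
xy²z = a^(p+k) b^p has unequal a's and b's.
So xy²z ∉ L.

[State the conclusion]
This contradicts the pumping lemma for regular languages,
which guarantees xy^i z ∈ L for all i ≥ 0.

Since our assumption that L is regular leads to a contradiction,
we conclude that L = {a^n b^n : n ≥ 0} is NOT regular. ∎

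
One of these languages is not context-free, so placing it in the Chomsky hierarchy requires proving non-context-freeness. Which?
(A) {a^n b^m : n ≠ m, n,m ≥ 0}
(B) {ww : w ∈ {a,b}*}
(B) {ww : w ∈ {a,b}*}

(B) {ww : w ∈ {a,b}*} requires the CFL pumping lemma.

- {a^n b^m : n ≠ m, n,m ≥ 0} is context-free (but not regular)
  • Can be shown non-regular with the regular pumping lemma
  • After pumping a's, we can make n = m

- {ww : w ∈ {a,b}*} is NOT context-free
  • Requires the CFL pumping lemma to prove
  • Even a PDA cannot compare two arbitrary halves symbol by symbol; CFL pumping on a^p b^p a^p b^p fails

The CFL pumping lemma is "stronger" in that it can prove non-membership
in the larger class of context-free languages.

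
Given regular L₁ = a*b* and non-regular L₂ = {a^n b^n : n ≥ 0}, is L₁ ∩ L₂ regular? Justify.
No — L₁ ∩ L₂ is not regular.

Every string a^n b^n already lies in a*b*, so L₁ ∩ L₂ = {a^n b^n : n ≥ 0} = L₂ itself, which is the standard non-regular language (pump s = a^p b^p).

Note that the bare facts "L₁ regular, L₂ non-regular" do not settle the question by themselves: the closure of regular languages under ∪, ∩, complement and difference applies only when BOTH operands are regular. With a non-regular operand the result can come out regular or non-regular depending on the specific languages, so one has to work out L₁ ∩ L₂ for this particular pair, as above.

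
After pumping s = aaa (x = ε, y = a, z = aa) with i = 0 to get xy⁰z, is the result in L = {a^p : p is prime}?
Yes

xy⁰z = ε · ε · aa = aa.
aa has length 2, which is prime, so it is in L.
(A single pumped string landing in L is not a contradiction by itself; a non-regularity proof needs some i for which xy^i z ∉ L, for every admissible decomposition.)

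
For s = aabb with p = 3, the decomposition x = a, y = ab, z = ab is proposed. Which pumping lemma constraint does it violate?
Violated: xyz = s

The decomposition x = a, y = ab, z = ab for s = aabb with p = 3
violates the constraint: xyz = s

xyz = 'a' + 'ab' + 'ab' = 'aabab' ≠ 'aabb' = s. The decomposition doesn't reconstruct s.

Pumping lemma constraints:
1. xyz = s (decomposition is valid)
2. |xy| ≤ p
3. |y| > 0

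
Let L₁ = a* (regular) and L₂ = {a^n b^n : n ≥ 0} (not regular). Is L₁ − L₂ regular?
Yes — L₁ − L₂ is regular.

The only string of a* that lies in {a^n b^n} is ε, so L₁ − L₂ = a* − {ε} = a⁺ = aa*, which is regular.

Note that the bare facts "L₁ regular, L₂ non-regular" do not settle the question by themselves: the closure of regular languages under ∪, ∩, complement and difference applies only when BOTH operands are regular. With a non-regular operand the result can come out regular or non-regular depending on the specific languages, so one has to work out L₁ − L₂ for this particular pair, as above.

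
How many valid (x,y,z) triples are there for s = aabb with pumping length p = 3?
6

For s = 'aabb' with pumping length p = 3:

Constraints: |xy| ≤ 3, |y| > 0

Valid decompositions (|xy| ≤ p, |y| ≥ 1):
  • x='', y='a', z='abb'
  • x='a', y='a', z='bb'
  • x='', y='aa', z='bb'
  • x='aa', y='b', z='b'
  • x='a', y='ab', z='b'
  • x='', y='aab', z='b'

Total count: 6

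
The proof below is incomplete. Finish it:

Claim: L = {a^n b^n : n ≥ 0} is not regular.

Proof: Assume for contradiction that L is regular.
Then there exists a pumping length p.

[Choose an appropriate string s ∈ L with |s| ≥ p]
s = a^p b^p

This string is in L (has equal a's and b's) and has length 2p ≥ p.
Any decomposition xyz with |xy| ≤ p means y consists only of a's,
so pumping will unbalance the counts.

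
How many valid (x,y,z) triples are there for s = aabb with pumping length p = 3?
6

For s = 'aabb' with pumping length p = 3:

Constraints: |xy| ≤ 3, |y| > 0

Valid decompositions (|xy| ≤ p, |y| ≥ 1):
  • x='', y='a', z='abb'
  • x='a', y='a', z='bb'
  • x='', y='aa', z='bb'
  • x='aa', y='b', z='b'
  • x='a', y='ab', z='b'
  • x='', y='aab', z='b'

Total count: 6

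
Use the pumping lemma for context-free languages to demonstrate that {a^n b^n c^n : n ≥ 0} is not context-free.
Assume for contradiction that L is context-free, and let p ≥ 1 be the pumping length given by the pumping lemma for CFLs.
Choose s = a^p b^p c^p. Then s ∈ L and |s| = 3p ≥ p.
By the CFL pumping lemma, s = uvxyz for some u, v, x, y, z with |vxy| ≤ p, |vy| ≥ 1, and uv^i xy^i z ∈ L for every i ≥ 0.

Because |vxy| ≤ p, the window vxy cannot contain both an a and a c: any substring of s containing both must include the entire block b^p plus at least one a and one c, so it has length ≥ p + 2 > p.
Hence at least one of the letters a, c does not occur in vy at all.

Take i = 0: the string uxz is obtained from s by deleting |vy| ≥ 1 symbols, so |uxz| = 3p − |vy| < 3p.
But the letter (a or c) that does not occur in vy still occurs exactly p times in uxz. Every string of L with exactly p copies of some letter is a^p b^p c^p, of length 3p. Since |uxz| < 3p, uxz ∉ L.

This contradicts the CFL pumping lemma, which requires uv^i xy^i z ∈ L for all i ≥ 0.
Hence L = {a^n b^n c^n : n ≥ 0} is not context-free. ∎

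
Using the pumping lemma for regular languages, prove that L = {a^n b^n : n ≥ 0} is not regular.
Assume for contradiction that L is regular, and let p ≥ 1 be the pumping length given by the pumping lemma.
Choose s = a^p b^p. Then s ∈ L and |s| = 2p ≥ p.
By the pumping lemma, s = xyz for some x, y, z with |xy| ≤ p, |y| ≥ 1, and xy^i z ∈ L for every i ≥ 0.
Since |xy| ≤ p and the first p symbols of s are all a's, we must have y = a^k for some k with 1 ≤ k ≤ p.

Take i = 3: xy³z = a^(p + 2k) b^p.
This string has p + 2k a's but p b's, and p + 2k > p because k ≥ 1. So xy³z ∉ L.

This contradicts the pumping lemma, which requires xy^i z ∈ L for all i ≥ 0.
Hence L = {a^n b^n : n ≥ 0} is not regular. ∎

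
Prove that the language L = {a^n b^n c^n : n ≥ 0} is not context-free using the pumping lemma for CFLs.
Assume for contradiction that L is context-free, and let p ≥ 1 be the pumping length given by the pumping lemma for CFLs.
Choose s = a^p b^p c^p. Then s ∈ L and |s| = 3p ≥ p.
By the CFL pumping lemma, s = uvxyz for some u, v, x, y, z with |vxy| ≤ p, |vy| ≥ 1, and uv^i xy^i z ∈ L for every i ≥ 0.

Because |vxy| ≤ p, the window vxy cannot contain both an a and a c: any substring of s containing both must include the entire block b^p plus at least one a and one c, so it has length ≥ p + 2 > p.
Hence at least one of the letters a, c does not occur in vy at all.

Take i = 0: the string uxz is obtained from s by deleting |vy| ≥ 1 symbols, so |uxz| = 3p − |vy| < 3p.
But the letter (a or c) that does not occur in vy still occurs exactly p times in uxz. Every string of L with exactly p copies of some letter is a^p b^p c^p, of length 3p. Since |uxz| < 3p, uxz ∉ L.

This contradicts the CFL pumping lemma, which requires uv^i xy^i z ∈ L for all i ≥ 0.
Hence L = {a^n b^n c^n : n ≥ 0} is not context-free. ∎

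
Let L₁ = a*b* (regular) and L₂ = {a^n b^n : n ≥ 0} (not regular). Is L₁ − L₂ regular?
No — L₁ − L₂ is not regular.

a*b* − {a^n b^n} = {a^n b^m : n ≠ m}. If this were regular, then its complement intersected with a*b*, namely {a^n b^n : n ≥ 0}, would be regular too (closure under complement and intersection) — contradiction. So L₁ − L₂ is not regular.

Note that the bare facts "L₁ regular, L₂ non-regular" do not settle the question by themselves: the closure of regular languages under ∪, ∩, complement and difference applies only when BOTH operands are regular. With a non-regular operand the result can come out regular or non-regular depending on the specific languages, so one has to work out L₁ − L₂ for this particular pair, as above.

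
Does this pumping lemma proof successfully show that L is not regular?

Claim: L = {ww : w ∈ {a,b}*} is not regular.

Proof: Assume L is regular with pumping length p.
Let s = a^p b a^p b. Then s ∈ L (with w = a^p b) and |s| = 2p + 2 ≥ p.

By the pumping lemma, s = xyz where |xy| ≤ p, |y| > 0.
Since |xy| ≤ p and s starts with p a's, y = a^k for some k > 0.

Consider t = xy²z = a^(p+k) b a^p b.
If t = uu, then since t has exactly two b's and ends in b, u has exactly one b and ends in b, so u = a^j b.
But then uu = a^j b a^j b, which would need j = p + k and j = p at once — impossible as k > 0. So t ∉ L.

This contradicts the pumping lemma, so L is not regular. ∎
The proof is correct.

This proof is valid because:
1. s = a^p b a^p b is in L and is chosen in terms of p, so |s| ≥ p holds for every p
2. The decomposition analysis is correct: |xy| ≤ p forces y to lie inside the leading a's
3. The contradiction is valid: the argument shows a^(p+k) b a^p b cannot be split into two equal halves
4. The conclusion follows logically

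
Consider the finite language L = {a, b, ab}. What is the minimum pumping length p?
p = 3

For a finite language L, the pumping lemma holds vacuously if p > max|s| for s ∈ L.

The longest string in L = {a, b, ab} has length 2.
If p = 3, then no string s ∈ L has |s| ≥ p, so the condition is vacuously true.

The minimum pumping length is p = 3.

Why no smaller p works: for any p ≤ 2, the longest string s ∈ L has |s| = 2 ≥ p, so it would
have to be pumpable; but pumping up (i = 2, 3, ...) produces ever longer strings, which cannot all lie in the
finite language L. So the pumping property fails for every p ≤ 2.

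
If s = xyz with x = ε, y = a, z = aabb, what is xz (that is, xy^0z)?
aabb

Given x = '', y = 'a', z = 'aabb' and i = 0:

xy^0z = x + y·y·...·y (0 times) + z
       = '' + 'a'^0 + 'aabb'
       = '' + '' + 'aabb'
       = 'aabb'

The pumped string is 'aabb' with length 4.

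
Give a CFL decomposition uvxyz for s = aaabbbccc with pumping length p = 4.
u='aa', v='a', x='bb', y='b', z='ccc'

For s = aaabbbccc with pumping length p = 4:

One valid decomposition:
- u = 'aa'
- v = 'a'
- x = 'bb'
- y = 'b'
- z = 'ccc'

Verification:
- uvxyz = 'aa' + 'a' + 'bb' + 'b' + 'ccc' = aaabbbccc ✓
- |vxy| = |'abbb'| = 4 ≤ 4 ✓
- |vy| = |'ab'| = 2 > 0 ✓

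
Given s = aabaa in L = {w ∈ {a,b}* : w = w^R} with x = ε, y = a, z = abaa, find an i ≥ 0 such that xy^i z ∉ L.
i = 2

xy²z = ε · aa · abaa = aaabaa; aaabaa reversed is aabaaa ≠ aaabaa, so it is not a palindrome and is not in L.
(Other choices also work, e.g. i = 0, 3; only i = 1 is guaranteed to stay in L since xy¹z = s.)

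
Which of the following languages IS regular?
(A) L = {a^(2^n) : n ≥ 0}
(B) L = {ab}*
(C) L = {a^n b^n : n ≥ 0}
(B) {ab}*

(B) L = {ab}* is regular.

This can be recognized by a finite automaton (DFA/NFA).
Regular expressions like {ab}* define regular languages.

The other choices are not regular:
- {a^n b^n : n ≥ 0}: After pumping, the number of a's and b's become unequal
- {a^(2^n) : n ≥ 0}: After pumping, length is no longer a power of 2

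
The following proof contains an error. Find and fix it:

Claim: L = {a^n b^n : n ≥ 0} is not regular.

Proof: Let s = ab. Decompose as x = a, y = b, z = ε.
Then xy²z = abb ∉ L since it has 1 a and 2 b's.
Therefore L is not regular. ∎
Error: The string s = ab might be shorter than the pumping length p.

Correction: Choose s = a^p b^p to ensure |s| ≥ p. Also, the decomposition is wrong: with |xy| ≤ p, y cannot include b's when s starts with p a's.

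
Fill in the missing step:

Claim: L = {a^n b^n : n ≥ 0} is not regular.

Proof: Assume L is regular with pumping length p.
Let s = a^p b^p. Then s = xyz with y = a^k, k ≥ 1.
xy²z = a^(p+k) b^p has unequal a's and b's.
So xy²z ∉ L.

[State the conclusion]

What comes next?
This contradicts the pumping lemma for regular languages,
which guarantees xy^i z ∈ L for all i ≥ 0.

Since our assumption that L is regular leads to a contradiction,
we conclude that L = {a^n b^n : n ≥ 0} is NOT regular. ∎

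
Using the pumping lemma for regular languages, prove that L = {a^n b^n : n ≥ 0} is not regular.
Assume for contradiction that L is regular, and let p ≥ 1 be the pumping length given by the pumping lemma.
Choose s = a^p b^p. Then s ∈ L and |s| = 2p ≥ p.
By the pumping lemma, s = xyz for some x, y, z with |xy| ≤ p, |y| ≥ 1, and xy^i z ∈ L for every i ≥ 0.
Since |xy| ≤ p and the first p symbols of s are all a's, we must have y = a^k for some k with 1 ≤ k ≤ p.

Take i = 2: xy²z = a^(p + k) b^p.
This string has p + k a's but p b's, and p + k > p because k ≥ 1. So xy²z ∉ L.

This contradicts the pumping lemma, which requires xy^i z ∈ L for all i ≥ 0.
Hence L = {a^n b^n : n ≥ 0} is not regular. ∎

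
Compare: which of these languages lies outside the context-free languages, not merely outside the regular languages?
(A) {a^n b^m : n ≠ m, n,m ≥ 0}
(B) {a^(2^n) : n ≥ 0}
(B) {a^(2^n) : n ≥ 0}

(B) {a^(2^n) : n ≥ 0} requires the CFL pumping lemma.

- {a^n b^m : n ≠ m, n,m ≥ 0} is context-free (but not regular)
  • Can be shown non-regular with the regular pumping lemma
  • After pumping a's, we can make n = m

- {a^(2^n) : n ≥ 0} is NOT context-free
  • Requires the CFL pumping lemma to prove
  • Gaps between powers of 2 grow exponentially

The CFL pumping lemma is "stronger" in that it can prove non-membership
in the larger class of context-free languages.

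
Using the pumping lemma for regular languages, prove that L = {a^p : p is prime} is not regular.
Assume for contradiction that L is regular, and let p ≥ 1 be the pumping length given by the pumping lemma.
Choose a prime q with q ≥ p (one exists because there are infinitely many primes) and let s = a^q. Then s ∈ L and |s| = q ≥ p.
By the pumping lemma, s = xyz for some x, y, z with |xy| ≤ p, |y| ≥ 1, and xy^i z ∈ L for every i ≥ 0.
Here y = a^k for some k with 1 ≤ k ≤ p, and xy^i z = a^(q + (i − 1)k) for every i ≥ 0.

Take i = q + 1: |xy^(q+1) z| = q + qk = q(k + 1).
Both factors satisfy q ≥ 2 and k + 1 ≥ 2, so q(k + 1) is composite, and xy^(q+1) z ∉ L.

This contradicts the pumping lemma, which requires xy^i z ∈ L for all i ≥ 0.
Hence L = {a^p : p is prime} is not regular. ∎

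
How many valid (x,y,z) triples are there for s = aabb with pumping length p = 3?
6

For s = 'aabb' with pumping length p = 3:

Constraints: |xy| ≤ 3, |y| > 0

Valid decompositions (|xy| ≤ p, |y| ≥ 1):
  • x='', y='a', z='abb'
  • x='a', y='a', z='bb'
  • x='', y='aa', z='bb'
  • x='aa', y='b', z='b'
  • x='a', y='ab', z='b'
  • x='', y='aab', z='b'

Total count: 6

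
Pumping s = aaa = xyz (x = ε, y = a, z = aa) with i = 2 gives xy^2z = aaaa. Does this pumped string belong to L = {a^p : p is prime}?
No

xy²z = ε · aa · aa = aaaa.
aaaa has length 4 = 2 × 2, which is not prime, so it is not in L.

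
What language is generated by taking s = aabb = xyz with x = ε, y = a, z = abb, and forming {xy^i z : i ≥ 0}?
{xy^i z : i ≥ 0} = {a^(i+1) b^2 : i ≥ 0} = {abb, aabb, aaabb, ...}

With x = ε, y = a, z = abb: Starting with aabb and pumping the first 'a' (z = abb keeps the second 'a'), we get strings with i+1 a's followed by 2 b's for i = 0, 1, 2, ...; note bb is not produced because z always contributes one a.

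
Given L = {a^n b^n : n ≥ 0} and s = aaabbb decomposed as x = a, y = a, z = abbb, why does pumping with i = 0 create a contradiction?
xy⁰z = aabbb ∉ L

Pumping with i = 0 replaces y = a by y⁰ = ε:
- Original: s = xyz = aaabbb; aaabbb = a^3 b^3 has equal counts (3 = 3), so it is in L
- Pumped: xy⁰z = a · ε · abbb = aabbb
- aabbb has 2 a's and 3 b's; 2 ≠ 3, so it is not in L

The pumping lemma would require xy⁰z ∈ L, so this decomposition yields a contradiction.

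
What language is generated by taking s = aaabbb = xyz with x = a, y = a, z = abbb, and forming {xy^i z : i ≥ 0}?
{xy^i z : i ≥ 0} = {a^(2+i) b^3 : i ≥ 0} = {aabbb, aaabbb, aaaabbb, ...}

With x = a, y = a, z = abbb: Starting with aaabbb and pumping the second 'a', we get strings with 2+i a's followed by 3 b's for i = 0, 1, 2, ...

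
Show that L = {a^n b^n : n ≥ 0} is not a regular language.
Assume for contradiction that L is regular, and let p ≥ 1 be the pumping length given by the pumping lemma.
Choose s = a^p b^p. Then s ∈ L and |s| = 2p ≥ p.
By the pumping lemma, s = xyz for some x, y, z with |xy| ≤ p, |y| ≥ 1, and xy^i z ∈ L for every i ≥ 0.
Since |xy| ≤ p and the first p symbols of s are all a's, we must have y = a^k for some k with 1 ≤ k ≤ p.

Take i = 3: xy³z = a^(p + 2k) b^p.
This string has p + 2k a's but p b's, and p + 2k > p because k ≥ 1. So xy³z ∉ L.

This contradicts the pumping lemma, which requires xy^i z ∈ L for all i ≥ 0.
Hence L = {a^n b^n : n ≥ 0} is not regular. ∎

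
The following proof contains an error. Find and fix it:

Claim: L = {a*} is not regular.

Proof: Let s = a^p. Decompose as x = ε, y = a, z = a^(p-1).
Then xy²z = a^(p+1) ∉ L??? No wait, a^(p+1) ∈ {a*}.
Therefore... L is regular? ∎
Error: The proof attempts to show a*  is not regular, but a* IS regular!

Correction: a* is a regular language (recognized by a simple DFA with one accepting state and self-loop on 'a'). The pumping lemma can only prove non-regularity, not regularity. For regular languages, pumping always works.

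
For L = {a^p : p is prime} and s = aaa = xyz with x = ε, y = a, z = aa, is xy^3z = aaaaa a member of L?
Yes

xy³z = ε · aaa · aa = aaaaa.
aaaaa has length 5, which is prime, so it is in L.
(A single pumped string landing in L is not a contradiction by itself; a non-regularity proof needs some i for which xy^i z ∉ L, for every admissible decomposition.)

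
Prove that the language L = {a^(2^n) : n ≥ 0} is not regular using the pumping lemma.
Assume for contradiction that L is regular, and let p ≥ 1 be the pumping length given by the pumping lemma.
Choose s = a^(2^p). Then s ∈ L and |s| = 2^p ≥ p.
By the pumping lemma, s = xyz for some x, y, z with |xy| ≤ p, |y| ≥ 1, and xy^i z ∈ L for every i ≥ 0.
Here y = a^k for some k with 1 ≤ k ≤ |xy| ≤ p, and p < 2^p.

Take i = 2: |xy²z| = 2^p + k.
Now 2^p < 2^p + k ≤ 2^p + p < 2^p + 2^p = 2^(p+1).
So |xy²z| lies strictly between the consecutive powers of two 2^p and 2^(p+1), hence is not a power of 2, and xy²z ∉ L.

This contradicts the pumping lemma, which requires xy^i z ∈ L for all i ≥ 0.
Hence L = {a^(2^n) : n ≥ 0} is not regular. ∎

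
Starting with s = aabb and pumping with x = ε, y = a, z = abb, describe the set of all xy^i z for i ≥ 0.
{xy^i z : i ≥ 0} = {a^(i+1) b^2 : i ≥ 0} = {abb, aabb, aaabb, ...}

With x = ε, y = a, z = abb: Starting with aabb and pumping the first 'a' (z = abb keeps the second 'a'), we get strings with i+1 a's followed by 2 b's for i = 0, 1, 2, ...; note bb is not produced because z always contributes one a.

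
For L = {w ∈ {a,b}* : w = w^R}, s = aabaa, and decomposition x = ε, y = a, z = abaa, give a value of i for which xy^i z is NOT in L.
i = 0

xy⁰z = ε · ε · abaa = abaa; abaa reversed is aaba ≠ abaa, so it is not a palindrome and is not in L.
(Other choices also work, e.g. i = 2, 3; only i = 1 is guaranteed to stay in L since xy¹z = s.)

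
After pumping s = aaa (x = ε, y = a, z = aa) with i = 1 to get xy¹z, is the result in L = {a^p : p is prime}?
Yes

xy¹z = ε · a · aa = aaa.
aaa has length 3, which is prime, so it is in L.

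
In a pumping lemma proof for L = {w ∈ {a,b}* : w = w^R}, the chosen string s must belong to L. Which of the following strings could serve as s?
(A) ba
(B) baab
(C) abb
(B) baab

The pumping lemma is applied to a string s that lies in L, so first check membership of each option:
- (A) ba reversed is ab ≠ ba, so it is not a palindrome and is not in L ✗
- (B) baab reversed is baab, the same string, so it is a palindrome and is in L ✓
- (C) abb reversed is bba ≠ abb, so it is not a palindrome and is not in L ✗

Only (B) baab is in L, so it is the only candidate that could play the role of s.
(In a complete proof one picks s in terms of the pumping length p so that |s| ≥ p is guaranteed; a fixed string like baab illustrates the shape of such an s.)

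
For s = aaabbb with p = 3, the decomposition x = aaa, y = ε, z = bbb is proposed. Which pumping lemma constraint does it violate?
Violated: |y| > 0

The decomposition x = aaa, y = ε, z = bbb for s = aaabbb with p = 3
violates the constraint: |y| > 0

|y| = 0, but the pumping lemma requires |y| > 0 (y must be non-empty).

Pumping lemma constraints:
1. xyz = s (decomposition is valid)
2. |xy| ≤ p
3. |y| > 0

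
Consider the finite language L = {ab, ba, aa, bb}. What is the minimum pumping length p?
p = 3

For a finite language L, the pumping lemma holds vacuously if p > max|s| for s ∈ L.

The longest string in L = {ab, ba, aa, bb} has length 2.
If p = 3, then no string s ∈ L has |s| ≥ p, so the condition is vacuously true.

The minimum pumping length is p = 3.

Why no smaller p works: for any p ≤ 2, the longest string s ∈ L has |s| = 2 ≥ p, so it would
have to be pumpable; but pumping up (i = 2, 3, ...) produces ever longer strings, which cannot all lie in the
finite language L. So the pumping property fails for every p ≤ 2.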